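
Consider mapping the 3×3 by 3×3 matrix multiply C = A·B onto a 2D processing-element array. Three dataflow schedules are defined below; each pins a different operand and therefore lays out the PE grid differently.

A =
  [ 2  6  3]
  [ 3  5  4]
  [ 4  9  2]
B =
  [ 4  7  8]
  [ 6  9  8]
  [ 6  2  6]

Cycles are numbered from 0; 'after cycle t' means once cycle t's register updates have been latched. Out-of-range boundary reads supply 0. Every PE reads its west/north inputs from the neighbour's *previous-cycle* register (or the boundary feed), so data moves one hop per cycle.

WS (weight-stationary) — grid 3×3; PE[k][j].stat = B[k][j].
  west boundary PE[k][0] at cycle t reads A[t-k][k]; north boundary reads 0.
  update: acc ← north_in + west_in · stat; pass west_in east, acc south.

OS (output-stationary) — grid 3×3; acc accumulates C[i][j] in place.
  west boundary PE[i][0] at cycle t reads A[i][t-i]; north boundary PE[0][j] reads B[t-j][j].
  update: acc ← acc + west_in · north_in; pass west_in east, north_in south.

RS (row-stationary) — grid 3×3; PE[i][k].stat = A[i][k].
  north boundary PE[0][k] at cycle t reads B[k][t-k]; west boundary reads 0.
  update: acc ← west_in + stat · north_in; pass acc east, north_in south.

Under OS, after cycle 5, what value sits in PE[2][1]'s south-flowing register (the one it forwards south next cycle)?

OS 3×3: PE[2][1] cycle-by-cycle (with neighbour feeds):
  [0] (1,1) acc=0 (h:0 v:0)
  [0] (2,0) acc=0 (h:0 v:0)
  [0] (2,1) acc=0 (h:0 v:0)
  [1] (1,1) acc=0 (h:0 v:0)
  [1] (2,0) acc=0 (h:0 v:0)
  [1] (2,1) acc=0 (h:0 v:0)
  [2] (1,1) acc=21 (h:3 v:7)
  [2] (2,0) acc=16 (h:4 v:4)
  [2] (2,1) acc=0 (h:0 v:0)
  [3] (1,1) acc=66 (h:5 v:9)
  [3] (2,0) acc=70 (h:9 v:6)
  [3] (2,1) acc=28 (h:4 v:7)
  [4] (1,1) acc=74 (h:4 v:2)
  [4] (2,0) acc=82 (h:2 v:6)
  [4] (2,1) acc=109 (h:9 v:9)
  [5] (1,1) acc=74 (h:0 v:0)
  [5] (2,0) acc=82 (h:0 v:0)
  [5] (2,1) acc=113 (h:2 v:2)

register = 2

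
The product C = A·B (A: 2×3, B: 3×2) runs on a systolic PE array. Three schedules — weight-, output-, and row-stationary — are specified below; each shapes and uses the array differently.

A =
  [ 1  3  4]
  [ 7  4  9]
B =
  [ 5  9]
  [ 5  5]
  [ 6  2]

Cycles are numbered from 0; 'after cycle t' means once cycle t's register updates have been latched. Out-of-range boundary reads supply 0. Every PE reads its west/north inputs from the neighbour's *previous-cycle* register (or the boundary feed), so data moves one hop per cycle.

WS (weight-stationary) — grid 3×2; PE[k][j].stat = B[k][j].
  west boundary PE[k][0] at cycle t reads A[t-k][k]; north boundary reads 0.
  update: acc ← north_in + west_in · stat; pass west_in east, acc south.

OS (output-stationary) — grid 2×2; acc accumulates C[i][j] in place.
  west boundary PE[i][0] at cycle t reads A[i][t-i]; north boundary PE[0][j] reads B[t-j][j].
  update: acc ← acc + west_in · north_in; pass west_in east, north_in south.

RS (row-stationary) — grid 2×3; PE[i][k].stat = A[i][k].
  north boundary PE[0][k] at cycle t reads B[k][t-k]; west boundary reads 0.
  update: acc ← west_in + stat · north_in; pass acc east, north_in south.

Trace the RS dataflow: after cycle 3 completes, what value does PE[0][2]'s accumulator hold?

PE[0][2].acc = 32

Tracing RS — 2×3 array, target PE[0][2]:
  step 0 · PE0,1: acc=0; fwd→0 fwd↓0
  step 0 · PE0,2: acc=0; fwd→0 fwd↓0
  step 1 · PE0,1: acc=20; fwd→20 fwd↓5
  step 1 · PE0,2: acc=0; fwd→0 fwd↓0
  step 2 · PE0,1: acc=24; fwd→24 fwd↓5
  step 2 · PE0,2: acc=44; fwd→44 fwd↓6
  step 3 · PE0,1: acc=0; fwd→0 fwd↓0
  step 3 · PE0,2: acc=32; fwd→32 fwd↓2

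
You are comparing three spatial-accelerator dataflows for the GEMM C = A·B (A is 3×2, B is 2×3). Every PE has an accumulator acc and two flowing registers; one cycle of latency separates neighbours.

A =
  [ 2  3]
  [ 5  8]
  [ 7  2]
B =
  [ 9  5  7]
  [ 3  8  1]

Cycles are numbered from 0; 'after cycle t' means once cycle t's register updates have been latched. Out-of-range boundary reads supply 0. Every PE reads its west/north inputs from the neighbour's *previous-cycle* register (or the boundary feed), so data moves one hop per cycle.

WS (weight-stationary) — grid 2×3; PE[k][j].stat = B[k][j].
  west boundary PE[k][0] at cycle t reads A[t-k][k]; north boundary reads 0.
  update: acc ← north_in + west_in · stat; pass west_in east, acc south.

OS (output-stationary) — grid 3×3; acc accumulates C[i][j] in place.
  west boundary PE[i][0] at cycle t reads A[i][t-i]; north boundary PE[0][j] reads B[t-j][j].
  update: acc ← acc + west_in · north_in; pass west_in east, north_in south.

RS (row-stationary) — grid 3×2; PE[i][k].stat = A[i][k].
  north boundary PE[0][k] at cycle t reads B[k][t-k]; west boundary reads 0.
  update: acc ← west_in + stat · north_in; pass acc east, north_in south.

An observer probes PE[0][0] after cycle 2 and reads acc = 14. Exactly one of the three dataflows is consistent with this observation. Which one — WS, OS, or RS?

dataflow = RS

Under WS (2×3), PE[0][0]:
  c0 r0c0: 18 / 2 / 18
  c1 r0c0: 45 / 5 / 45
  c2 r0c0: 63 / 7 / 63
Under OS (3×3), PE[0][0]:
  c0 r0c0: 18 / 2 / 9
  c1 r0c0: 27 / 3 / 3
  c2 r0c0: 27 / 0 / 0
Under RS (3×2), PE[0][0]:
  c0 r0c0: 18 / 18 / 9
  c1 r0c0: 10 / 10 / 5
  c2 r0c0: 14 / 14 / 7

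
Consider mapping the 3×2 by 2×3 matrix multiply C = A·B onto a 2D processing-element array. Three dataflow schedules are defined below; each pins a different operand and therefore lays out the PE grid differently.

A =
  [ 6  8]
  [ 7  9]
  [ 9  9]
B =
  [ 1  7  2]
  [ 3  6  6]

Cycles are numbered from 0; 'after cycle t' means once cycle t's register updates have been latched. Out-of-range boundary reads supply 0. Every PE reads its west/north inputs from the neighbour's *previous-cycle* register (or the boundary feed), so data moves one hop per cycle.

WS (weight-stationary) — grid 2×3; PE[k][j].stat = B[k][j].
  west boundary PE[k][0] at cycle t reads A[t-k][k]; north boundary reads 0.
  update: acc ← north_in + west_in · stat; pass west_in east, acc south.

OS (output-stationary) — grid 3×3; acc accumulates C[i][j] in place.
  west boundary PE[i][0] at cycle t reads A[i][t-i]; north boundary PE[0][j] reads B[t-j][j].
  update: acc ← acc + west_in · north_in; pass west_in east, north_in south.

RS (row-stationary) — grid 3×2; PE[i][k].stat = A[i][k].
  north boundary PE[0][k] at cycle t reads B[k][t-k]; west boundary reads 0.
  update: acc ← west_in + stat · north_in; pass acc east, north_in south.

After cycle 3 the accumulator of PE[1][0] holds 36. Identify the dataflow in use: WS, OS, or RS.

WS (2×3 grid), PE[1][0]:
  c0 r1c0: 0 / 0 / 0
  c1 r1c0: 30 / 8 / 30
  c2 r1c0: 34 / 9 / 34
  c3 r1c0: 36 / 9 / 36
OS (3×3 grid), PE[1][0]:
  c0 r1c0: 0 / 0 / 0
  c1 r1c0: 7 / 7 / 1
  c2 r1c0: 34 / 9 / 3
  c3 r1c0: 34 / 0 / 0
RS (3×2 grid), PE[1][0]:
  c0 r1c0: 0 / 0 / 0
  c1 r1c0: 7 / 7 / 1
  c2 r1c0: 49 / 49 / 7
  c3 r1c0: 14 / 14 / 2

dataflow = WS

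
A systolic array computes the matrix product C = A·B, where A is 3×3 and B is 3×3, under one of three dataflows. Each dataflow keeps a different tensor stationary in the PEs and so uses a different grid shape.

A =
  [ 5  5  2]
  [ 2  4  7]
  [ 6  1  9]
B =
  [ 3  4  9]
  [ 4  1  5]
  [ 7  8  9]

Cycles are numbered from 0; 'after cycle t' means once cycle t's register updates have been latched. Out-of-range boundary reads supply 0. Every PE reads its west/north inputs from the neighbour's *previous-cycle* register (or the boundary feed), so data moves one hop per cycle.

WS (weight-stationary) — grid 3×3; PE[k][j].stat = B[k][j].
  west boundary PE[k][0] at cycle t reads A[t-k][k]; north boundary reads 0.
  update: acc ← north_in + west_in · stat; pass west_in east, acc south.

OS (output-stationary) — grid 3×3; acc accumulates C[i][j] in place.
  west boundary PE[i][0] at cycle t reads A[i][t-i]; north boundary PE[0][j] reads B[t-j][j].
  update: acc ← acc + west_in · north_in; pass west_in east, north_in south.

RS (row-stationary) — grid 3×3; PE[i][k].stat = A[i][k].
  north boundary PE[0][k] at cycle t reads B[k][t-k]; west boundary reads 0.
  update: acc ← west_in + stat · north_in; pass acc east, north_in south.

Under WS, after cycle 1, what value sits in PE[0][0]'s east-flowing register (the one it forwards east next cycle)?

WS (3×3). Following PE[0][0] plus its west/north inputs:
  cycle 0: PE[0][0] → acc 15, east 5, south 15
  cycle 1: PE[0][0] → acc 6, east 2, south 6

register = 2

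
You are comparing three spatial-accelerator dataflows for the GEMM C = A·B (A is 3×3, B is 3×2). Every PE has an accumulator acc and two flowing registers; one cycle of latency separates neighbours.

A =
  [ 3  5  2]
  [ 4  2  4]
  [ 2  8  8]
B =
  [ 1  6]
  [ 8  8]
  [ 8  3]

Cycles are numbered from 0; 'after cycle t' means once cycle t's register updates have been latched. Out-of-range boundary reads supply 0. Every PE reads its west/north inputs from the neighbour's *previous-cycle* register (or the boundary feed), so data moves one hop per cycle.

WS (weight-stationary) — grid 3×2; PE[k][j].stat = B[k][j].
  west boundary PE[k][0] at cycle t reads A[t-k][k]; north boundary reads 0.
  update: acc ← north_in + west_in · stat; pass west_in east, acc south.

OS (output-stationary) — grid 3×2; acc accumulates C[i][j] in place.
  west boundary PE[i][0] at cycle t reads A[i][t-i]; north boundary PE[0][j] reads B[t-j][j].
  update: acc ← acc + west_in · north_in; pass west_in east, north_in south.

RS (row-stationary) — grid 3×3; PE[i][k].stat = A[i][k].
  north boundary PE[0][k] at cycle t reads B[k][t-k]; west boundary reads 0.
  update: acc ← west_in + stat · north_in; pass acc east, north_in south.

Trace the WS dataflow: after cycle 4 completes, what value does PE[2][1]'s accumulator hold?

PE[2][1].acc = 52

Tracing WS — 3×2 array, target PE[2][1]:
  @0  [1,1]  acc 0  |  →0  ↓0
  @0  [2,0]  acc 0  |  →0  ↓0
  @0  [2,1]  acc 0  |  →0  ↓0
  @1  [1,1]  acc 0  |  →0  ↓0
  @1  [2,0]  acc 0  |  →0  ↓0
  @1  [2,1]  acc 0  |  →0  ↓0
  @2  [1,1]  acc 58  |  →5  ↓58
  @2  [2,0]  acc 59  |  →2  ↓59
  @2  [2,1]  acc 0  |  →0  ↓0
  @3  [1,1]  acc 40  |  →2  ↓40
  @3  [2,0]  acc 52  |  →4  ↓52
  @3  [2,1]  acc 64  |  →2  ↓64
  @4  [1,1]  acc 76  |  →8  ↓76
  @4  [2,0]  acc 130  |  →8  ↓130
  @4  [2,1]  acc 52  |  →4  ↓52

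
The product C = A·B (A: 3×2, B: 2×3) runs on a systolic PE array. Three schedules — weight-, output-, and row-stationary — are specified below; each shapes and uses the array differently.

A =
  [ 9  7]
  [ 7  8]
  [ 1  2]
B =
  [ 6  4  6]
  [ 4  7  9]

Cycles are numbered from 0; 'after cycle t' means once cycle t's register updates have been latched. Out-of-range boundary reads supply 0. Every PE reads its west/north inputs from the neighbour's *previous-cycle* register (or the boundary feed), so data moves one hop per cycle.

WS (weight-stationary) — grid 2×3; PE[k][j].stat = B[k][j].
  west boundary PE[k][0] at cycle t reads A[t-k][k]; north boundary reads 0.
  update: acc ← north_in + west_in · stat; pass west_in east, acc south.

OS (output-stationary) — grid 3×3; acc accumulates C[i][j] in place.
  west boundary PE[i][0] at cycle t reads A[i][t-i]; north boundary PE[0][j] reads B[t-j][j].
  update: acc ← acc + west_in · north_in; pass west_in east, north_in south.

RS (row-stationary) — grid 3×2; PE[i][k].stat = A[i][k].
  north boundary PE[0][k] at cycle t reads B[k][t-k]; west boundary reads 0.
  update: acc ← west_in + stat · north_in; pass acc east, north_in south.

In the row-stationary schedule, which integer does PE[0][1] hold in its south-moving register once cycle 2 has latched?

Tracing RS — 3×2 array, target PE[0][1]:
  t=0 PE[0][0]: acc=54 h=54 v=6
  t=0 PE[0][1]: acc=0 h=0 v=0
  t=1 PE[0][0]: acc=36 h=36 v=4
  t=1 PE[0][1]: acc=82 h=82 v=4
  t=2 PE[0][0]: acc=54 h=54 v=6
  t=2 PE[0][1]: acc=85 h=85 v=7

register = 7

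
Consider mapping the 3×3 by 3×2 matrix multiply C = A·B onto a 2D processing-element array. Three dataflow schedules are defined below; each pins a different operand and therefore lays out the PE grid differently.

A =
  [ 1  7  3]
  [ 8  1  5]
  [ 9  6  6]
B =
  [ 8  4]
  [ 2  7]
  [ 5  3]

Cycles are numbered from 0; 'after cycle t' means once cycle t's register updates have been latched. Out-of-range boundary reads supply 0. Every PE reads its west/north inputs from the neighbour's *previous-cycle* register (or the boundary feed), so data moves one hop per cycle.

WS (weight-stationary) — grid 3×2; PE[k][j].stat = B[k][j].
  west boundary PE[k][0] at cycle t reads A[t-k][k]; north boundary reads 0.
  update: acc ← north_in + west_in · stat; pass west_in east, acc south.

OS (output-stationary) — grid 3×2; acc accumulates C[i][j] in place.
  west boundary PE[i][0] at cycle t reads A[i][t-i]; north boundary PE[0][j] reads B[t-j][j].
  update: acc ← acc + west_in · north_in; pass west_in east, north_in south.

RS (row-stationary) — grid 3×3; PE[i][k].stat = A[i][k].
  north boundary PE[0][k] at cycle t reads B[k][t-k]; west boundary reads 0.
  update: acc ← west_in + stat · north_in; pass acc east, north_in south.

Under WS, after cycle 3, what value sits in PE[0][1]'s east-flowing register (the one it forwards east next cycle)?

WS on a 3×2 grid — tracing PE[0][1] and its feeders:
  after 0 — PE[0][0] acc=8, pass-E 1, pass-S 8
  after 0 — PE[0][1] acc=0, pass-E 0, pass-S 0
  after 1 — PE[0][0] acc=64, pass-E 8, pass-S 64
  after 1 — PE[0][1] acc=4, pass-E 1, pass-S 4
  after 2 — PE[0][0] acc=72, pass-E 9, pass-S 72
  after 2 — PE[0][1] acc=32, pass-E 8, pass-S 32
  after 3 — PE[0][0] acc=0, pass-E 0, pass-S 0
  after 3 — PE[0][1] acc=36, pass-E 9, pass-S 36

register = 9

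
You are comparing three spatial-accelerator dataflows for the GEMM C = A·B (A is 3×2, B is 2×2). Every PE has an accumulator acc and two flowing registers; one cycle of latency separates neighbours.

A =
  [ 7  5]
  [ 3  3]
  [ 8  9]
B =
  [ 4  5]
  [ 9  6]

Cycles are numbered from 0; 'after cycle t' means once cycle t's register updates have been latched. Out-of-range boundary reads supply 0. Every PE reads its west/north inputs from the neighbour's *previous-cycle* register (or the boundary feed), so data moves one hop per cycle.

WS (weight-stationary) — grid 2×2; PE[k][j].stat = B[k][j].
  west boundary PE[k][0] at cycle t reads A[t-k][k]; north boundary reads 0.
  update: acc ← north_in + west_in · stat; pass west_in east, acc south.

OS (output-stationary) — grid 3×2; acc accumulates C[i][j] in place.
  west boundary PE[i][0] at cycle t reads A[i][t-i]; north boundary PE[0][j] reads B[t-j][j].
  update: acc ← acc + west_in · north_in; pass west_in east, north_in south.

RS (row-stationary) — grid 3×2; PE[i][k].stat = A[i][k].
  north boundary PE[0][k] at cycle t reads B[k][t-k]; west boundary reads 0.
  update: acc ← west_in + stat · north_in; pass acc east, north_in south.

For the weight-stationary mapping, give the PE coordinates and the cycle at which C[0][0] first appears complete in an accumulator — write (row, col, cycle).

Under WS, C[0][0] lands at PE[1][0]:
  c0 r1c0: 0 / 0 / 0
  c1 r1c0: 73 / 5 / 73

(row, col, cycle) = (1, 0, 1)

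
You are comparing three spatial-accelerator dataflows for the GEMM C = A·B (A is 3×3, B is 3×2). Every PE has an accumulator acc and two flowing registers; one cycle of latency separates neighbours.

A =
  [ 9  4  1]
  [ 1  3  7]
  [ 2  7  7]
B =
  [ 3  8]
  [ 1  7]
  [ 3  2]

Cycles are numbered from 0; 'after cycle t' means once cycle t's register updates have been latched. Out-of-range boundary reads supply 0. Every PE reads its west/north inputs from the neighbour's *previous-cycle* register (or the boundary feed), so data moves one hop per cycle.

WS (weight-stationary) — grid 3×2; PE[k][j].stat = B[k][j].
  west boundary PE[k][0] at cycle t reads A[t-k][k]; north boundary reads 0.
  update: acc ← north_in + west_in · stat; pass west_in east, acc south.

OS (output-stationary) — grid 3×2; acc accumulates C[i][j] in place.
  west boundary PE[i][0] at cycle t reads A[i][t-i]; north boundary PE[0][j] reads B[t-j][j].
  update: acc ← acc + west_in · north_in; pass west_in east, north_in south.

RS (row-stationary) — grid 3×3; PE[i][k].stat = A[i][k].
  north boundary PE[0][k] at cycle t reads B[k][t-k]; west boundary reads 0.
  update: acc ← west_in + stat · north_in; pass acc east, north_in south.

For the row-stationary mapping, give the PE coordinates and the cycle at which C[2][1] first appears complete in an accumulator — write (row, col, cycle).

RS — PE[2][2] is where C[2][1] collects:
  [0] (2,2) acc=0 (h:0 v:0)
  [1] (2,2) acc=0 (h:0 v:0)
  [2] (2,2) acc=0 (h:0 v:0)
  [3] (2,2) acc=0 (h:0 v:0)
  [4] (2,2) acc=34 (h:34 v:3)
  [5] (2,2) acc=79 (h:79 v:2)

(row, col, cycle) = (2, 2, 5)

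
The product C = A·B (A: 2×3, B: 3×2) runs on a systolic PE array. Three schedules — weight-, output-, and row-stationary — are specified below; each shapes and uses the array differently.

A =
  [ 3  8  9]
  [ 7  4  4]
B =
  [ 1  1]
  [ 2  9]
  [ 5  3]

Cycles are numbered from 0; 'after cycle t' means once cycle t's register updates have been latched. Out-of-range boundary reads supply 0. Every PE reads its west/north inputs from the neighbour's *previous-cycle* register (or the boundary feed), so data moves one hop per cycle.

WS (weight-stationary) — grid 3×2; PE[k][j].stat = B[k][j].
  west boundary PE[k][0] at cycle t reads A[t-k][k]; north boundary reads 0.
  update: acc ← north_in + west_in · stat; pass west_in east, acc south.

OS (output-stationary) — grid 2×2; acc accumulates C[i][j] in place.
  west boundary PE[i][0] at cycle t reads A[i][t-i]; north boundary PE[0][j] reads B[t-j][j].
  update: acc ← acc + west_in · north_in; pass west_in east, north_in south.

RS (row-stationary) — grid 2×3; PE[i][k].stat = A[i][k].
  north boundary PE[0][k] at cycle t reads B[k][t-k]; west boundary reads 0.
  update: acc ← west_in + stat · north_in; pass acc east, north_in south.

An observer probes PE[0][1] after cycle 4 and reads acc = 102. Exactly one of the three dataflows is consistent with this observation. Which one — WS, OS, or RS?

dataflow = OS

WS (3×2 grid), PE[0][1]:
  c0 r0c1: 0 / 0 / 0
  c1 r0c1: 3 / 3 / 3
  c2 r0c1: 7 / 7 / 7
  c3 r0c1: 0 / 0 / 0
  c4 r0c1: 0 / 0 / 0
OS (2×2 grid), PE[0][1]:
  c0 r0c1: 0 / 0 / 0
  c1 r0c1: 3 / 3 / 1
  c2 r0c1: 75 / 8 / 9
  c3 r0c1: 102 / 9 / 3
  c4 r0c1: 102 / 0 / 0
RS (2×3 grid), PE[0][1]:
  c0 r0c1: 0 / 0 / 0
  c1 r0c1: 19 / 19 / 2
  c2 r0c1: 75 / 75 / 9
  c3 r0c1: 0 / 0 / 0
  c4 r0c1: 0 / 0 / 0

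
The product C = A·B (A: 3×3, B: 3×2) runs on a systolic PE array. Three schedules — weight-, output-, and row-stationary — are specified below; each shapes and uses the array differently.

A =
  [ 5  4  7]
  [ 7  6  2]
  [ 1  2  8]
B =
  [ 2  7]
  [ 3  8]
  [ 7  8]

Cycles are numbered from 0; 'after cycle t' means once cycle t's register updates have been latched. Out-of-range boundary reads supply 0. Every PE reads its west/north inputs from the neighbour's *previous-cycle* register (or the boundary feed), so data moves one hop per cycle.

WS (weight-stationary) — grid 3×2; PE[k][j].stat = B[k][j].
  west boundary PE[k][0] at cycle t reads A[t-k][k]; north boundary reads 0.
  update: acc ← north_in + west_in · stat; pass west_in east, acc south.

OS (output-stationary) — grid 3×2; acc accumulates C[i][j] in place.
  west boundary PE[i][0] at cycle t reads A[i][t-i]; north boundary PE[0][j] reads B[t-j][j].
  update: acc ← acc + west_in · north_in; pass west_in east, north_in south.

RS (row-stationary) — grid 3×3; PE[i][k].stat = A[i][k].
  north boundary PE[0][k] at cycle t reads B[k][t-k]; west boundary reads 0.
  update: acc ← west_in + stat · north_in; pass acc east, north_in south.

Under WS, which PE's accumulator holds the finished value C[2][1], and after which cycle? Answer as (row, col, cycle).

Under WS, C[2][1] lands at PE[2][1]:
  c0 r2c1: 0 / 0 / 0
  c1 r2c1: 0 / 0 / 0
  c2 r2c1: 0 / 0 / 0
  c3 r2c1: 123 / 7 / 123
  c4 r2c1: 113 / 2 / 113
  c5 r2c1: 87 / 8 / 87

(row, col, cycle) = (2, 1, 5)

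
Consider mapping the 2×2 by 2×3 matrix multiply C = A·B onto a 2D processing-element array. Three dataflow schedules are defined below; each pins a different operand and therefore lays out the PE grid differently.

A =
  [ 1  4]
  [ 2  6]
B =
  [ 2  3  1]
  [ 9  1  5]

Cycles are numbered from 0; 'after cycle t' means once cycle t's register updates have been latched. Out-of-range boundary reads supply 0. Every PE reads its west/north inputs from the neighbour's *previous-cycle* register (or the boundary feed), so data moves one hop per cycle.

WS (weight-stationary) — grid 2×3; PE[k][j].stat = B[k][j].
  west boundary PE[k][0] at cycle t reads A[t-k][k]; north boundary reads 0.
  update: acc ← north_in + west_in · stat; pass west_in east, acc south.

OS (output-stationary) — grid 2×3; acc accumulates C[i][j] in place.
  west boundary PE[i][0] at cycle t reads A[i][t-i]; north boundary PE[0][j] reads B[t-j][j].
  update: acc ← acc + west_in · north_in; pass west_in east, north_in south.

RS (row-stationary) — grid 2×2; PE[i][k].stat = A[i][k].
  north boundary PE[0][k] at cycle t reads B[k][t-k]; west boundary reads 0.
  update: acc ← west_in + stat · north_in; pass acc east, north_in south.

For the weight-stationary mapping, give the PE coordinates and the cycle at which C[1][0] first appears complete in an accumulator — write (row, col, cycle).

WS: C[1][0] accumulates in PE[1][0]:
  @0  [1,0]  acc 0  |  →0  ↓0
  @1  [1,0]  acc 38  |  →4  ↓38
  @2  [1,0]  acc 58  |  →6  ↓58

(row, col, cycle) = (1, 0, 2)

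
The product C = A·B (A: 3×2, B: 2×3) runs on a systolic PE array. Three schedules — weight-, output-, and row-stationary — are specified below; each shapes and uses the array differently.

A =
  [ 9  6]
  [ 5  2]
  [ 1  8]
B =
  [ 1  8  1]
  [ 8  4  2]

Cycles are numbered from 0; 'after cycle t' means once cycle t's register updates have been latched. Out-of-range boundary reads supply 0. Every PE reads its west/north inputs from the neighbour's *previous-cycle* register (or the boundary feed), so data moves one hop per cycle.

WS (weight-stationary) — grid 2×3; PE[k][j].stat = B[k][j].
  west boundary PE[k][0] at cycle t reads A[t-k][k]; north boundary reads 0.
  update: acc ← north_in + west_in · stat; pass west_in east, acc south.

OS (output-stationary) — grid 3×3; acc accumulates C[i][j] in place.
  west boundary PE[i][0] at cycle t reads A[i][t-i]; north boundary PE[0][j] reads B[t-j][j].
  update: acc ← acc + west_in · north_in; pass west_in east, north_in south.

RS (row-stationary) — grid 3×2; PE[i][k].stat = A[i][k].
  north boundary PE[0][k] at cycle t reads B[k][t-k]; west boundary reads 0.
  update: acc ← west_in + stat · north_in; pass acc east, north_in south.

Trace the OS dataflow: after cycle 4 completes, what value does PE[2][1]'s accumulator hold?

PE[2][1].acc = 40

OS (3×3). Following PE[2][1] plus its west/north inputs:
  step 0 · PE1,1: acc=0; fwd→0 fwd↓0
  step 0 · PE2,0: acc=0; fwd→0 fwd↓0
  step 0 · PE2,1: acc=0; fwd→0 fwd↓0
  step 1 · PE1,1: acc=0; fwd→0 fwd↓0
  step 1 · PE2,0: acc=0; fwd→0 fwd↓0
  step 1 · PE2,1: acc=0; fwd→0 fwd↓0
  step 2 · PE1,1: acc=40; fwd→5 fwd↓8
  step 2 · PE2,0: acc=1; fwd→1 fwd↓1
  step 2 · PE2,1: acc=0; fwd→0 fwd↓0
  step 3 · PE1,1: acc=48; fwd→2 fwd↓4
  step 3 · PE2,0: acc=65; fwd→8 fwd↓8
  step 3 · PE2,1: acc=8; fwd→1 fwd↓8
  step 4 · PE1,1: acc=48; fwd→0 fwd↓0
  step 4 · PE2,0: acc=65; fwd→0 fwd↓0
  step 4 · PE2,1: acc=40; fwd→8 fwd↓4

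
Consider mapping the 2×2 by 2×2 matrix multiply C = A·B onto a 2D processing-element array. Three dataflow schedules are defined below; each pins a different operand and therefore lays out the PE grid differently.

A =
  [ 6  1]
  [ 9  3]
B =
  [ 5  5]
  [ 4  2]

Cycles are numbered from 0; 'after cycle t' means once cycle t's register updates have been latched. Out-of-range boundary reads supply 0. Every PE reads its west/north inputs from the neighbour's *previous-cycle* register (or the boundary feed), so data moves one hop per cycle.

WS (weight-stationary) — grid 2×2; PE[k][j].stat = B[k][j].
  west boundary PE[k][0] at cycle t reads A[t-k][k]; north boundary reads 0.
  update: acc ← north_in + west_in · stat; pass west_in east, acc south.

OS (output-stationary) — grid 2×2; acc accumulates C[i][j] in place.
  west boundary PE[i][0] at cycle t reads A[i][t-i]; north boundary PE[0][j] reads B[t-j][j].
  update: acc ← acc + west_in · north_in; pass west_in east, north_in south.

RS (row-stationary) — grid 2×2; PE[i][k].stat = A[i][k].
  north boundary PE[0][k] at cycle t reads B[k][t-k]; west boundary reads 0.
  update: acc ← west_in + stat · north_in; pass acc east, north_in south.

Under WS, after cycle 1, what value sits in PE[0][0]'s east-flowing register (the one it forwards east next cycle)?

Tracing WS — 2×2 array, target PE[0][0]:
  cycle 0: PE[0][0] → acc 30, east 6, south 30
  cycle 1: PE[0][0] → acc 45, east 9, south 45

register = 9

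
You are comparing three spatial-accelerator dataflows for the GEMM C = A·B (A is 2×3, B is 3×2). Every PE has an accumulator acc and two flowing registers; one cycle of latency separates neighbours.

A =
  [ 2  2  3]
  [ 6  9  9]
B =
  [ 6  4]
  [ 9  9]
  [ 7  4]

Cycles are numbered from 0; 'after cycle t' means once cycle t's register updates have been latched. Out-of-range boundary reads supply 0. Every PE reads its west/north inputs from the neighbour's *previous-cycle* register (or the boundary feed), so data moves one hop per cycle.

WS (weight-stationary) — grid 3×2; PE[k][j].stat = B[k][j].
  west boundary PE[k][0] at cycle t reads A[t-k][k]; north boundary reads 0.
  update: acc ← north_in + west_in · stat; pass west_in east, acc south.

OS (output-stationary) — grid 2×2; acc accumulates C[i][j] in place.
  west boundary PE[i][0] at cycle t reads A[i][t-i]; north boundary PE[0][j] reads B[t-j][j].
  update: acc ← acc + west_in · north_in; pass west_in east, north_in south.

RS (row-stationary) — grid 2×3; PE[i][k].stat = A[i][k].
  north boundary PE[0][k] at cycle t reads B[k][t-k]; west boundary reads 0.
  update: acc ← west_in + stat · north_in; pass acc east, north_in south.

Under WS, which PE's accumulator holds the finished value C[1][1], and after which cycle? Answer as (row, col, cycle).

WS: C[1][1] accumulates in PE[2][1]:
  c0 r2c1: 0 / 0 / 0
  c1 r2c1: 0 / 0 / 0
  c2 r2c1: 0 / 0 / 0
  c3 r2c1: 38 / 3 / 38
  c4 r2c1: 141 / 9 / 141

(row, col, cycle) = (2, 1, 4)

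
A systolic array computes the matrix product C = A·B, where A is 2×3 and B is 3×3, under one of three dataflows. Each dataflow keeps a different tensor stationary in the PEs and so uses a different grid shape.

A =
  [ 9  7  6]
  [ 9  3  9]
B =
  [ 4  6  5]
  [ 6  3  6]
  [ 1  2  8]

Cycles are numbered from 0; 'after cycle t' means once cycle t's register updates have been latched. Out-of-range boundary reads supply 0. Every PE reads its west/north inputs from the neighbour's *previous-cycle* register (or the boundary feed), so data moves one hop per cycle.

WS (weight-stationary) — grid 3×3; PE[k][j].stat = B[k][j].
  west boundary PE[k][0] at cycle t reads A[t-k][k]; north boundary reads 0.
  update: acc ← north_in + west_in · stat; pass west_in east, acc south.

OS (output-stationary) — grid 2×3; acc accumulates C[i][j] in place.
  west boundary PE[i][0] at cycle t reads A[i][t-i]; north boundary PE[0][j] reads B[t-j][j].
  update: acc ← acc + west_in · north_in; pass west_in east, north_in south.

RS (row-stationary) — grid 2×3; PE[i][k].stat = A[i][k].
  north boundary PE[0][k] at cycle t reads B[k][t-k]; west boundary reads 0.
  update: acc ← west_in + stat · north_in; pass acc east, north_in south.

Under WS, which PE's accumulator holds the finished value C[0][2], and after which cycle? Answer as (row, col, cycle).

WS: C[0][2] accumulates in PE[2][2]:
  after 0 — PE[2][2] acc=0, pass-E 0, pass-S 0
  after 1 — PE[2][2] acc=0, pass-E 0, pass-S 0
  after 2 — PE[2][2] acc=0, pass-E 0, pass-S 0
  after 3 — PE[2][2] acc=0, pass-E 0, pass-S 0
  after 4 — PE[2][2] acc=135, pass-E 6, pass-S 135

(row, col, cycle) = (2, 2, 4)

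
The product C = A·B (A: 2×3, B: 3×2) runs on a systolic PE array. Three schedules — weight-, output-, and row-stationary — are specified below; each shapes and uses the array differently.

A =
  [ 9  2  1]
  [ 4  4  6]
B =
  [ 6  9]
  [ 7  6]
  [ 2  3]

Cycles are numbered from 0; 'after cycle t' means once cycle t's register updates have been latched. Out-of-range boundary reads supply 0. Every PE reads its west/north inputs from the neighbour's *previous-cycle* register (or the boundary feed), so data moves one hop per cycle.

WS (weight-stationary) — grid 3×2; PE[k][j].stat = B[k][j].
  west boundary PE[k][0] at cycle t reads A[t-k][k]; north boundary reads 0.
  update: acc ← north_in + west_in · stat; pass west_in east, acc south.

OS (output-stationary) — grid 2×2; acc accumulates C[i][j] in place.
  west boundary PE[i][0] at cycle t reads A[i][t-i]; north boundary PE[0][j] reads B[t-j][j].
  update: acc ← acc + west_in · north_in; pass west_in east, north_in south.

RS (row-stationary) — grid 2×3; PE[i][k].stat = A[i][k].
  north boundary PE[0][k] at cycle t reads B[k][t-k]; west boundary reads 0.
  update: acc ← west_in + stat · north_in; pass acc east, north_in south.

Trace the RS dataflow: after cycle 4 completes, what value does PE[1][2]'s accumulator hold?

PE[1][2].acc = 78

RS on a 2×3 grid — tracing PE[1][2] and its feeders:
  0: (0,2).acc=0  regs=<0,0>
  0: (1,1).acc=0  regs=<0,0>
  0: (1,2).acc=0  regs=<0,0>
  1: (0,2).acc=0  regs=<0,0>
  1: (1,1).acc=0  regs=<0,0>
  1: (1,2).acc=0  regs=<0,0>
  2: (0,2).acc=70  regs=<70,2>
  2: (1,1).acc=52  regs=<52,7>
  2: (1,2).acc=0  regs=<0,0>
  3: (0,2).acc=96  regs=<96,3>
  3: (1,1).acc=60  regs=<60,6>
  3: (1,2).acc=64  regs=<64,2>
  4: (0,2).acc=0  regs=<0,0>
  4: (1,1).acc=0  regs=<0,0>
  4: (1,2).acc=78  regs=<78,3>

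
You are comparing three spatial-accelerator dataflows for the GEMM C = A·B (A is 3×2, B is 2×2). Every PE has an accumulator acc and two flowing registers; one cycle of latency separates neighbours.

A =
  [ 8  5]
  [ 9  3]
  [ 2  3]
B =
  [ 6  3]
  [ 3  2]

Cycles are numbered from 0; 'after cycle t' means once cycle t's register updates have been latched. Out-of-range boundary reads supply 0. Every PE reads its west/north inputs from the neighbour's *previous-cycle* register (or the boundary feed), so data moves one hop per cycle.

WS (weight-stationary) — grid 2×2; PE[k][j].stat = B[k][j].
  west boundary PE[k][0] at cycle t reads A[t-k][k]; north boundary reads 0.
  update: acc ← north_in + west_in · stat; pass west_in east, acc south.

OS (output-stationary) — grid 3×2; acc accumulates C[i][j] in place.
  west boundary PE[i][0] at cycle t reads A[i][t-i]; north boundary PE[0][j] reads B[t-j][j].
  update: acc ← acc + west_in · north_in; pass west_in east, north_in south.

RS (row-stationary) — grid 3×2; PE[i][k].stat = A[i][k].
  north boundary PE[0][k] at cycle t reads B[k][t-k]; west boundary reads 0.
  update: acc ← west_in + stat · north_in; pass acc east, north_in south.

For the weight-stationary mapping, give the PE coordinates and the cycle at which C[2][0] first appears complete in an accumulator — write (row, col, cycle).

(row, col, cycle) = (1, 0, 3)

WS: C[2][0] accumulates in PE[1][0]:
  @0  [1,0]  acc 0  |  →0  ↓0
  @1  [1,0]  acc 63  |  →5  ↓63
  @2  [1,0]  acc 63  |  →3  ↓63
  @3  [1,0]  acc 21  |  →3  ↓21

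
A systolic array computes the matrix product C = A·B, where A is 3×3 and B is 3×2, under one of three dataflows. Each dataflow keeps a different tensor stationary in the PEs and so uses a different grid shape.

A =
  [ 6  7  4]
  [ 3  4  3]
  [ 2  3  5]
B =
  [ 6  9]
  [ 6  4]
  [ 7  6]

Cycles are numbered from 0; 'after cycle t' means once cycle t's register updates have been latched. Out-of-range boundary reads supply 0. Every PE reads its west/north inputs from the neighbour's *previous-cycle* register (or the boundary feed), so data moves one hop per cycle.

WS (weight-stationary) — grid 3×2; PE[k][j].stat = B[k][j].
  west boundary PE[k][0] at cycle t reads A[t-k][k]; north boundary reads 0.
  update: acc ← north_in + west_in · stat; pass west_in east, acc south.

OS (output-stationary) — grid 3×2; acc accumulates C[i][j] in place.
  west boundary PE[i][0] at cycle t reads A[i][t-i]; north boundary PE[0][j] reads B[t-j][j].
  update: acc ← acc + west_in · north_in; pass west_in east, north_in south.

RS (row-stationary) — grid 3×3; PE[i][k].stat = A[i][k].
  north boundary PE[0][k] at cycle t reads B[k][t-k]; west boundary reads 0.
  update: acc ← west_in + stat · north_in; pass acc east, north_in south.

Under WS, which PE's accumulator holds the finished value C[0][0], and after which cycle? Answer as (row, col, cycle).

(row, col, cycle) = (2, 0, 2)

Under WS, C[0][0] lands at PE[2][0]:
  0: (2,0).acc=0  regs=<0,0>
  1: (2,0).acc=0  regs=<0,0>
  2: (2,0).acc=106  regs=<4,106>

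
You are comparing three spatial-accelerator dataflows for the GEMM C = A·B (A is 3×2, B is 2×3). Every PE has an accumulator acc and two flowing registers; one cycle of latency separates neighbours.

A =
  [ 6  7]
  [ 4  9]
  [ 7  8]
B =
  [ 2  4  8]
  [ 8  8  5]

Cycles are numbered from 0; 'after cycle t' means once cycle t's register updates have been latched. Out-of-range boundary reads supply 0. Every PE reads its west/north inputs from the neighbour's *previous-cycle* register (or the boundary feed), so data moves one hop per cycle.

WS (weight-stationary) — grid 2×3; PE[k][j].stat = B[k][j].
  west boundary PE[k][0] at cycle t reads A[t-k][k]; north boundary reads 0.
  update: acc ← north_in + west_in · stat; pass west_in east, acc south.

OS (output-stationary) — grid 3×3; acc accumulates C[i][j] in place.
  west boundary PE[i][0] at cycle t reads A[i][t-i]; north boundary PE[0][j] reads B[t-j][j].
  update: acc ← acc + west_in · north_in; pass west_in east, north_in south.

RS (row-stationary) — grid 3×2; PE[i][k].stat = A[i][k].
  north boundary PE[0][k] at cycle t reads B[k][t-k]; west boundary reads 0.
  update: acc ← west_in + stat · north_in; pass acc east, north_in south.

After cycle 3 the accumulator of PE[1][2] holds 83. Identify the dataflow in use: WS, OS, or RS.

dataflow = WS

WS (2×3 grid), PE[1][2]:
  [0] (1,2) acc=0 (h:0 v:0)
  [1] (1,2) acc=0 (h:0 v:0)
  [2] (1,2) acc=0 (h:0 v:0)
  [3] (1,2) acc=83 (h:7 v:83)
OS (3×3 grid), PE[1][2]:
  [0] (1,2) acc=0 (h:0 v:0)
  [1] (1,2) acc=0 (h:0 v:0)
  [2] (1,2) acc=0 (h:0 v:0)
  [3] (1,2) acc=32 (h:4 v:8)
RS (3×2): PE[1][2] does not exist.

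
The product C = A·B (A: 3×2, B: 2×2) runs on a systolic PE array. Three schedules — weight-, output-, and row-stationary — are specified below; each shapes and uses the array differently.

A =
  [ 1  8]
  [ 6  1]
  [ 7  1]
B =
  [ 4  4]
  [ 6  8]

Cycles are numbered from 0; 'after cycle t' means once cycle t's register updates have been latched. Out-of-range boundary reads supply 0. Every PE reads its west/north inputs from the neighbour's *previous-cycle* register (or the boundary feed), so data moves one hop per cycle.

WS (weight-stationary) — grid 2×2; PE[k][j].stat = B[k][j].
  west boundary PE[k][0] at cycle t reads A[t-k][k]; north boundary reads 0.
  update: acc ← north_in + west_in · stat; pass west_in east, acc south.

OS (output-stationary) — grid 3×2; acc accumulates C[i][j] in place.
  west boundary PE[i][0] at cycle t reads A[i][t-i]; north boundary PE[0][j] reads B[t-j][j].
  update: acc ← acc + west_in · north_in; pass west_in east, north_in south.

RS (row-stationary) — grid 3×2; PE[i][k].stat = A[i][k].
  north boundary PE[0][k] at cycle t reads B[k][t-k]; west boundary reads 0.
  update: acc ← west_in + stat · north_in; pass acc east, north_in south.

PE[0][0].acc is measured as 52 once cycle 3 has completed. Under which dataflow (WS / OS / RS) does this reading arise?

Under WS (2×2), PE[0][0]:
  [0] (0,0) acc=4 (h:1 v:4)
  [1] (0,0) acc=24 (h:6 v:24)
  [2] (0,0) acc=28 (h:7 v:28)
  [3] (0,0) acc=0 (h:0 v:0)
Under OS (3×2), PE[0][0]:
  [0] (0,0) acc=4 (h:1 v:4)
  [1] (0,0) acc=52 (h:8 v:6)
  [2] (0,0) acc=52 (h:0 v:0)
  [3] (0,0) acc=52 (h:0 v:0)
Under RS (3×2), PE[0][0]:
  [0] (0,0) acc=4 (h:4 v:4)
  [1] (0,0) acc=4 (h:4 v:4)
  [2] (0,0) acc=0 (h:0 v:0)
  [3] (0,0) acc=0 (h:0 v:0)

dataflow = OS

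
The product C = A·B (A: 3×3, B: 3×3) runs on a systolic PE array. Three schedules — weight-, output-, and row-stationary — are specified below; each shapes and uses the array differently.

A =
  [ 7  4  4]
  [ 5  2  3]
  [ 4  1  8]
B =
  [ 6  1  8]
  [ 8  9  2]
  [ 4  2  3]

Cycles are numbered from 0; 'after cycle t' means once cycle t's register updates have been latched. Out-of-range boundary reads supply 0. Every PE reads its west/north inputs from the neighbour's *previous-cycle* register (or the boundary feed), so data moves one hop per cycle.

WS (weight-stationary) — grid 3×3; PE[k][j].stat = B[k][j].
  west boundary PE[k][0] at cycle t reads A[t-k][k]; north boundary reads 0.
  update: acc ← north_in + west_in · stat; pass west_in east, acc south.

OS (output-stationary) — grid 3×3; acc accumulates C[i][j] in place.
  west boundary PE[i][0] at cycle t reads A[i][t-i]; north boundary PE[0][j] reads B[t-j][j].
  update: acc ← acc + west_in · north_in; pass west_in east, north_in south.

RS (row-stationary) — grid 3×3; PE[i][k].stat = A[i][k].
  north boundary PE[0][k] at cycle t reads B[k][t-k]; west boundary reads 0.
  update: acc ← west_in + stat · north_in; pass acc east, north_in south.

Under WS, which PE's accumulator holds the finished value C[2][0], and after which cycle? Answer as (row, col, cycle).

Under WS, C[2][0] lands at PE[2][0]:
  t=0 PE[2][0]: acc=0 h=0 v=0
  t=1 PE[2][0]: acc=0 h=0 v=0
  t=2 PE[2][0]: acc=90 h=4 v=90
  t=3 PE[2][0]: acc=58 h=3 v=58
  t=4 PE[2][0]: acc=64 h=8 v=64

(row, col, cycle) = (2, 0, 4)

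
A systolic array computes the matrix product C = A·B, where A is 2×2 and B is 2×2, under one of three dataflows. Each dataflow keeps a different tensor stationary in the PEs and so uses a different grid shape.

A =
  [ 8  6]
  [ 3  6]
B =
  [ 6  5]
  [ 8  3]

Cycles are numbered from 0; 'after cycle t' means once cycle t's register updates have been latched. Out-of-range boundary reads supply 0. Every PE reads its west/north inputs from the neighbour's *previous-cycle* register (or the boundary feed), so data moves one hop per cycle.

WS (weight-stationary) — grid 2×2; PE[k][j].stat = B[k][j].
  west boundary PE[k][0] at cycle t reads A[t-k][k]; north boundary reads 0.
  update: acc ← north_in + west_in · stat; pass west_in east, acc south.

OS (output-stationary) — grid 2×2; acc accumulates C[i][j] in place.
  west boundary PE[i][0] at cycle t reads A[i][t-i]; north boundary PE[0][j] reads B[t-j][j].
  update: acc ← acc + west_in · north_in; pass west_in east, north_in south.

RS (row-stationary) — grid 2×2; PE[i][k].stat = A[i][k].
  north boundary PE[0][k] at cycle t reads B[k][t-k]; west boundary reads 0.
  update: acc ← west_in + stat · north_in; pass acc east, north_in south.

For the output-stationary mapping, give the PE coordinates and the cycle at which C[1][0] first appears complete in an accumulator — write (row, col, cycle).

(row, col, cycle) = (1, 0, 2)

Under OS, C[1][0] lands at PE[1][0]:
  step 0 · PE1,0: acc=0; fwd→0 fwd↓0
  step 1 · PE1,0: acc=18; fwd→3 fwd↓6
  step 2 · PE1,0: acc=66; fwd→6 fwd↓8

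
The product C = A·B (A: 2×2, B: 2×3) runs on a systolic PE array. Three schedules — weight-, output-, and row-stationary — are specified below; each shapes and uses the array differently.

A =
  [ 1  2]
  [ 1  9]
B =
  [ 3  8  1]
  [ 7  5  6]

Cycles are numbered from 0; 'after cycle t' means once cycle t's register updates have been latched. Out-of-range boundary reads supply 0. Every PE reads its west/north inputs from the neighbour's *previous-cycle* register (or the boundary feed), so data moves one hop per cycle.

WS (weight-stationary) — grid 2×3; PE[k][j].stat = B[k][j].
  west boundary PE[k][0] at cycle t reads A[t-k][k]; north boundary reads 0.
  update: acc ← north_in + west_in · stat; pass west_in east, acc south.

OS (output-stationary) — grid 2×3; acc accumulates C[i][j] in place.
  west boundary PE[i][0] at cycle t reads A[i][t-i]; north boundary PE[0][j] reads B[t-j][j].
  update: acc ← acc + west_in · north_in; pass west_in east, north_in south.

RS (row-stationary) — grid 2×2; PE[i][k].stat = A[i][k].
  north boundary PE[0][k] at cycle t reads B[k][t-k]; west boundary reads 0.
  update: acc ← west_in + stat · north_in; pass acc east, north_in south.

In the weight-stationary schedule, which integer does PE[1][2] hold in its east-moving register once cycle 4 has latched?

WS on a 2×3 grid — tracing PE[1][2] and its feeders:
  c0 r0c2: 0 / 0 / 0
  c0 r1c1: 0 / 0 / 0
  c0 r1c2: 0 / 0 / 0
  c1 r0c2: 0 / 0 / 0
  c1 r1c1: 0 / 0 / 0
  c1 r1c2: 0 / 0 / 0
  c2 r0c2: 1 / 1 / 1
  c2 r1c1: 18 / 2 / 18
  c2 r1c2: 0 / 0 / 0
  c3 r0c2: 1 / 1 / 1
  c3 r1c1: 53 / 9 / 53
  c3 r1c2: 13 / 2 / 13
  c4 r0c2: 0 / 0 / 0
  c4 r1c1: 0 / 0 / 0
  c4 r1c2: 55 / 9 / 55

register = 9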